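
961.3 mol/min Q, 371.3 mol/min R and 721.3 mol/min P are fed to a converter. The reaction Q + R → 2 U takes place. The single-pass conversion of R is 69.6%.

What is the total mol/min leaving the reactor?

2050 mol/min

R reacted = 0.696 × 371.3 = 258.4 mol/min; ν_R = −1, so ξ = 258.4/1 = 258.4 mol/min.
Outlet amounts (n = n₀ + ν ξ):
  Q: 961.3 − 1(258.4) = 702.9
  R: 371.3 − 1(258.4) = 112.9
  U: 0 + 2(258.4) = 516.8
  P: 721.3 (inert)
Total out = 702.9 + 112.9 + 516.8 + 721.3 = 2054 mol/min.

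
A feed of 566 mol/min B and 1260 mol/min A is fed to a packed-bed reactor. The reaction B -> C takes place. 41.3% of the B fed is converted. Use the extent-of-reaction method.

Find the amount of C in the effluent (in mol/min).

B reacted = 0.413 × 566 = 233.8 mol/min; ν_B = −1, so ξ = 233.8/1 = 233.8 mol/min.
Outlet amounts (n = n₀ + ν ξ):
  B: 566 − 1(233.8) = 332.2
  C: 0 + 1(233.8) = 233.8
  A: 1260 (inert)

234 mol/min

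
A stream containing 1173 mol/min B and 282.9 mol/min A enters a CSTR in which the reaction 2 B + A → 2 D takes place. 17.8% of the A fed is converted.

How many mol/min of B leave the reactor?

A reacted = 0.178 × 282.9 = 50.36 mol/min; ν_A = −1, so ξ = 50.36/1 = 50.36 mol/min.
Outlet amounts (n = n₀ + ν ξ):
  B: 1173 − 2(50.36) = 1072
  A: 282.9 − 1(50.36) = 232.5
  D: 0 + 2(50.36) = 100.7

1070 mol/min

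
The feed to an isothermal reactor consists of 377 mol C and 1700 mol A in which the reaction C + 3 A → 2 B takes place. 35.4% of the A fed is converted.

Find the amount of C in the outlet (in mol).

A reacted = 0.354 × 1700 = 601.8 mol; ν_A = −3, so ξ = 601.8/3 = 200.6 mol.
Outlet amounts (n = n₀ + ν ξ):
  C: 377 − 1(200.6) = 176.4
  A: 1700 − 3(200.6) = 1098
  B: 0 + 2(200.6) = 401.2

176 mol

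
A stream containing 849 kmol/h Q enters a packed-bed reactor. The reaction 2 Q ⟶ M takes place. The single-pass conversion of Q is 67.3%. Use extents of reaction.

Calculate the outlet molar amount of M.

Q reacted = 0.673 × 849 = 571.4 kmol/h; ν_Q = −2, so ξ = 571.4/2 = 285.7 kmol/h.
Outlet amounts (n = n₀ + ν ξ):
  Q: 849 − 2(285.7) = 277.6
  M: 0 + 1(285.7) = 285.7

286 kmol/h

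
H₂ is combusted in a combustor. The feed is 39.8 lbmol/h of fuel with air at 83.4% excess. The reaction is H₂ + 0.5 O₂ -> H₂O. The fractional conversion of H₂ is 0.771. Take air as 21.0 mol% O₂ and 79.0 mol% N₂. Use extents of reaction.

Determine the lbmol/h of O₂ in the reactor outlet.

Stoichiometric O₂ = 0.5 × 39.8 = 19.9 lbmol/h; O₂ fed = 19.9 × 1.834 = 36.5 lbmol/h.
N₂ fed = 36.5 × 79/21 = 137.3 lbmol/h.
Fuel reacted = 0.771 × 39.8 → ξ = 30.69 lbmol/h.
Outlet (n = n₀ + ν ξ):
  H₂: 39.8 − 1(30.69) = 9.114
  O₂: 36.5 − 0.5(30.69) = 21.15
  N₂: 137.3 (inert)
  H₂O: 0 + 1(30.69) = 30.69

21.2 lbmol/h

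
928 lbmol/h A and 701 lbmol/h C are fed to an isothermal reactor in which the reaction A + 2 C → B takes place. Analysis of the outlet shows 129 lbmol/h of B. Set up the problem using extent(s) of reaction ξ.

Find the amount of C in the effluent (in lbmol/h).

For B: n = n₀ + 1ξ → 129 = 0 + 1ξ, giving ξ = 129 lbmol/h.
Outlet amounts (n = n₀ + ν ξ):
  A: 928 − 1(129) = 799
  C: 701 − 2(129) = 443
  B: 0 + 1(129) = 129

443 lbmol/h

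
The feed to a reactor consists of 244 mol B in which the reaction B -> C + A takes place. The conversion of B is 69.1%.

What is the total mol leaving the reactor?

B reacted = 0.691 × 244 = 168.6 mol; ν_B = −1, so ξ = 168.6/1 = 168.6 mol.
Outlet amounts (n = n₀ + ν ξ):
  B: 244 − 1(168.6) = 75.4
  C: 0 + 1(168.6) = 168.6
  A: 0 + 1(168.6) = 168.6
Total out = 75.4 + 168.6 + 168.6 = 412.6 mol.

413 mol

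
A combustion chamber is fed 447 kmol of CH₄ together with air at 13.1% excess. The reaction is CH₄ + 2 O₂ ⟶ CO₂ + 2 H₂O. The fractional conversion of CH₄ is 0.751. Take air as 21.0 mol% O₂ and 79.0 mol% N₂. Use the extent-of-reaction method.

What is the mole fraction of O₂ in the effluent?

0.0646

Stoichiometric O₂ = 2 × 447 = 894 kmol; O₂ fed = 894 × 1.131 = 1011 kmol.
N₂ fed = 1011 × 79/21 = 3804 kmol.
Fuel reacted = 0.751 × 447 → ξ = 335.7 kmol.
Outlet (n = n₀ + ν ξ):
  CH₄: 447 − 1(335.7) = 111.3
  O₂: 1011 − 2(335.7) = 339.7
  N₂: 3804 (inert)
  CO₂: 0 + 1(335.7) = 335.7
  H₂O: 0 + 2(335.7) = 671.4
Total out = 5262 kmol; y_O₂ = 339.7 / 5262 = 0.06456.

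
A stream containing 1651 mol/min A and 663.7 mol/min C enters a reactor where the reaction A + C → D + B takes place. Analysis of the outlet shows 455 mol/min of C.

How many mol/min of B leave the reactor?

For C: n = n₀ − 1ξ → 455 = 663.7 − 1ξ, giving ξ = 208.7 mol/min.
Outlet amounts (n = n₀ + ν ξ):
  A: 1651 − 1(208.7) = 1442
  C: 663.7 − 1(208.7) = 455
  D: 0 + 1(208.7) = 208.7
  B: 0 + 1(208.7) = 208.7

209 mol/min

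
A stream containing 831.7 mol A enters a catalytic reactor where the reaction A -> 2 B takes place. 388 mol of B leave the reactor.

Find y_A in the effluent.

For B: n = n₀ + 2ξ → 388 = 0 + 2ξ, giving ξ = 194 mol.
Outlet amounts (n = n₀ + ν ξ):
  A: 831.7 − 1(194) = 637.7
  B: 0 + 2(194) = 388
Total out = 1026 mol; y_A = 637.7 / 1026 = 0.6217.

0.622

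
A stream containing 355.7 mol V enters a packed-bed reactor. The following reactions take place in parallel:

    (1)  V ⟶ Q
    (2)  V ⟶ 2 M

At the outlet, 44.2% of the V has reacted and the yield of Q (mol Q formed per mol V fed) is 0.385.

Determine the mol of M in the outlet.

40.5 mol

Yield of Q: 1ξ₁ / 355.7 = 0.385 → ξ₁ = 136.9 mol.
Conversion of V: 1ξ₁ + 1ξ₂ = 0.442 × 355.7 = 157.2 → ξ₂ = 20.27 mol.
Outlet amounts (n = n₀ + Σ ν·ξ):
  V: 355.7 − 1(136.9) − 1(20.27) = 198.5
  Q: 0 + 1(136.9) = 136.9
  M: 0 + 2(20.27) = 40.55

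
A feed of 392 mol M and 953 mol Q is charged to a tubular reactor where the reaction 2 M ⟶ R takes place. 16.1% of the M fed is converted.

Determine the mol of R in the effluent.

31.6 mol

M reacted = 0.161 × 392 = 63.11 mol; ν_M = −2, so ξ = 63.11/2 = 31.56 mol.
Outlet amounts (n = n₀ + ν ξ):
  M: 392 − 2(31.56) = 328.9
  R: 0 + 1(31.56) = 31.56
  Q: 953 (inert)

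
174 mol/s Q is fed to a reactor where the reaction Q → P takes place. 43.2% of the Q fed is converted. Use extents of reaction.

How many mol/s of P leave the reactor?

Q reacted = 0.432 × 174 = 75.17 mol/s; ν_Q = −1, so ξ = 75.17/1 = 75.17 mol/s.
Outlet amounts (n = n₀ + ν ξ):
  Q: 174 − 1(75.17) = 98.83
  P: 0 + 1(75.17) = 75.17

75.2 mol/s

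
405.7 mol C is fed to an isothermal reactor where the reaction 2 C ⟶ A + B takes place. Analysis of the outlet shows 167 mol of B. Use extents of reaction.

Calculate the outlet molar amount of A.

For B: n = n₀ + 1ξ → 167 = 0 + 1ξ, giving ξ = 167 mol.
Outlet amounts (n = n₀ + ν ξ):
  C: 405.7 − 2(167) = 71.7
  A: 0 + 1(167) = 167
  B: 0 + 1(167) = 167

167 mol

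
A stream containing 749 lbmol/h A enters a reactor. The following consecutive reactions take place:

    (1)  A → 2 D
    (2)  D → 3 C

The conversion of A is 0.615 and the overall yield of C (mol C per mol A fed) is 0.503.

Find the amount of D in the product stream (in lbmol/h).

796 lbmol/h

Conversion of A: A consumed = 1ξ₁ = 0.615 × 749 → ξ₁ = 460.6 lbmol/h.
Yield of C: 3ξ₂ / 749 = 0.503 → ξ₂ = 125.6 lbmol/h.
Outlet amounts (n = n₀ + Σ ν·ξ):
  A: 749 − 1(460.6) = 288.4
  D: 0 + 2(460.6) − 1(125.6) = 795.7
  C: 0 + 3(125.6) = 376.7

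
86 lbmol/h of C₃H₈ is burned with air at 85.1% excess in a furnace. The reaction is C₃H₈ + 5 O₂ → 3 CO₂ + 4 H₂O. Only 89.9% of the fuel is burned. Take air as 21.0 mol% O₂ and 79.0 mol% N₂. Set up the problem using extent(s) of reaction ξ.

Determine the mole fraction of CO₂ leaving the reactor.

0.0587

Stoichiometric O₂ = 5 × 86 = 430 lbmol/h; O₂ fed = 430 × 1.851 = 795.9 lbmol/h.
N₂ fed = 795.9 × 79/21 = 2994 lbmol/h.
Fuel reacted = 0.899 × 86 → ξ = 77.31 lbmol/h.
Outlet (n = n₀ + ν ξ):
  C₃H₈: 86 − 1(77.31) = 8.686
  O₂: 795.9 − 5(77.31) = 409.4
  N₂: 2994 (inert)
  CO₂: 0 + 3(77.31) = 231.9
  H₂O: 0 + 4(77.31) = 309.3
Total out = 3953 lbmol/h; y_CO₂ = 231.9 / 3953 = 0.05867.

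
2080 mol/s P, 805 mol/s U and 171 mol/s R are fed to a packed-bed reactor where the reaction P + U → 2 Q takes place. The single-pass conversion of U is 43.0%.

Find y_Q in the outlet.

U reacted = 0.43 × 805 = 346.1 mol/s; ν_U = −1, so ξ = 346.1/1 = 346.1 mol/s.
Outlet amounts (n = n₀ + ν ξ):
  P: 2080 − 1(346.1) = 1734
  U: 805 − 1(346.1) = 458.9
  Q: 0 + 2(346.1) = 692.3
  R: 171 (inert)
Total out = 3056 mol/s; y_Q = 692.3 / 3056 = 0.2265.

0.227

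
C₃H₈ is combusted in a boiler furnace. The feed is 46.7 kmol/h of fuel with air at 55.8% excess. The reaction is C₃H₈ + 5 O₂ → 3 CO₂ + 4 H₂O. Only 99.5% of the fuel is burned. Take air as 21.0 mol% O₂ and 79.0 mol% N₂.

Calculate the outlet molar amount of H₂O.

186 kmol/h

Stoichiometric O₂ = 5 × 46.7 = 233.5 kmol/h; O₂ fed = 233.5 × 1.558 = 363.8 kmol/h.
N₂ fed = 363.8 × 79/21 = 1369 kmol/h.
Fuel reacted = 0.995 × 46.7 → ξ = 46.47 kmol/h.
Outlet (n = n₀ + ν ξ):
  C₃H₈: 46.7 − 1(46.47) = 0.2335
  O₂: 363.8 − 5(46.47) = 131.5
  N₂: 1369 (inert)
  CO₂: 0 + 3(46.47) = 139.4
  H₂O: 0 + 4(46.47) = 185.9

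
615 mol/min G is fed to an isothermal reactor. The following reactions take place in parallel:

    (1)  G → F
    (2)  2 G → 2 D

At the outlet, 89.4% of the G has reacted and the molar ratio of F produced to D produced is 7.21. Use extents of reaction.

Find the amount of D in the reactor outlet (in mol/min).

67 mol/min

Conversion of G: G consumed = 0.894 × 615 = 549.8 mol/min = 1ξ₁ + 2ξ₂.
Selectivity: 1ξ₁ / (2ξ₂) = 7.21 → ξ₁ = 14.42 ξ₂.
Substitute: (1·14.42 + 2) ξ₂ = 549.8 → ξ₂ = 33.48 mol/min, ξ₁ = 482.8 mol/min.
Outlet amounts (n = n₀ + Σ ν·ξ):
  G: 615 − 1(482.8) − 2(33.48) = 65.19
  F: 0 + 1(482.8) = 482.8
  D: 0 + 2(33.48) = 66.97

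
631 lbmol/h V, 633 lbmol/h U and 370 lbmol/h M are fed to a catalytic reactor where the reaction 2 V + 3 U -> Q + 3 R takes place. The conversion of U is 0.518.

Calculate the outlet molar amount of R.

328 lbmol/h

U reacted = 0.518 × 633 = 327.9 lbmol/h; ν_U = −3, so ξ = 327.9/3 = 109.3 lbmol/h.
Outlet amounts (n = n₀ + ν ξ):
  V: 631 − 2(109.3) = 412.4
  U: 633 − 3(109.3) = 305.1
  Q: 0 + 1(109.3) = 109.3
  R: 0 + 3(109.3) = 327.9
  M: 370 (inert)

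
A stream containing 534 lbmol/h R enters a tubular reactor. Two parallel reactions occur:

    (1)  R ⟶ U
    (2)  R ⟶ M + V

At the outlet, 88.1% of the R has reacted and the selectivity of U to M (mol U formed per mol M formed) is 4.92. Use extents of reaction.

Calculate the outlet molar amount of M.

Conversion of R: R consumed = 0.881 × 534 = 470.5 lbmol/h = 1ξ₁ + 1ξ₂.
Selectivity: 1ξ₁ / (1ξ₂) = 4.92 → ξ₁ = 4.92 ξ₂.
Substitute: (1·4.92 + 1) ξ₂ = 470.5 → ξ₂ = 79.47 lbmol/h, ξ₁ = 391 lbmol/h.
Outlet amounts (n = n₀ + Σ ν·ξ):
  R: 534 − 1(391) − 1(79.47) = 63.55
  U: 0 + 1(391) = 391
  M: 0 + 1(79.47) = 79.47
  V: 0 + 1(79.47) = 79.47

79.5 lbmol/h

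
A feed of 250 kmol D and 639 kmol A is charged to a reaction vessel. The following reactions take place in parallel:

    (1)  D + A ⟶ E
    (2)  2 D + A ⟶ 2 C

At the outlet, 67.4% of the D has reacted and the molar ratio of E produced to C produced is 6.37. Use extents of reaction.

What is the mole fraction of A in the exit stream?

0.658

Conversion of D: D consumed = 0.674 × 250 = 168.5 kmol = 1ξ₁ + 2ξ₂.
Selectivity: 1ξ₁ / (2ξ₂) = 6.37 → ξ₁ = 12.74 ξ₂.
Substitute: (1·12.74 + 2) ξ₂ = 168.5 → ξ₂ = 11.43 kmol, ξ₁ = 145.6 kmol.
Outlet amounts (n = n₀ + Σ ν·ξ):
  D: 250 − 1(145.6) − 2(11.43) = 81.5
  A: 639 − 1(145.6) − 1(11.43) = 481.9
  E: 0 + 1(145.6) = 145.6
  C: 0 + 2(11.43) = 22.86
Total out = 731.9 kmol; y_A = 481.9 / 731.9 = 0.6584.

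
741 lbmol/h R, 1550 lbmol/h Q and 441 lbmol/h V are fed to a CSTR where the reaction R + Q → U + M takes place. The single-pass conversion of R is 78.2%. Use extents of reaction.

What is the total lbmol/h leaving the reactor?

R reacted = 0.782 × 741 = 579.5 lbmol/h; ν_R = −1, so ξ = 579.5/1 = 579.5 lbmol/h.
Outlet amounts (n = n₀ + ν ξ):
  R: 741 − 1(579.5) = 161.5
  Q: 1550 − 1(579.5) = 970.5
  U: 0 + 1(579.5) = 579.5
  M: 0 + 1(579.5) = 579.5
  V: 441 (inert)
Total out = 161.5 + 970.5 + 579.5 + 579.5 + 441 = 2732 lbmol/h.

2730 lbmol/h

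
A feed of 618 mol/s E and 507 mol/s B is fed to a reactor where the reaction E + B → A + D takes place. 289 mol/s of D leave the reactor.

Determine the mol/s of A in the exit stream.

289 mol/s

For D: n = n₀ + 1ξ → 289 = 0 + 1ξ, giving ξ = 289 mol/s.
Outlet amounts (n = n₀ + ν ξ):
  E: 618 − 1(289) = 329
  B: 507 − 1(289) = 218
  A: 0 + 1(289) = 289
  D: 0 + 1(289) = 289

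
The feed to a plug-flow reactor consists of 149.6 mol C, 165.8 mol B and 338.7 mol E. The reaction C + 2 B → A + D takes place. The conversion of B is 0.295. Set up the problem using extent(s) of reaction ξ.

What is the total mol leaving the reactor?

B reacted = 0.295 × 165.8 = 48.91 mol; ν_B = −2, so ξ = 48.91/2 = 24.46 mol.
Outlet amounts (n = n₀ + ν ξ):
  C: 149.6 − 1(24.46) = 125.1
  B: 165.8 − 2(24.46) = 116.9
  A: 0 + 1(24.46) = 24.46
  D: 0 + 1(24.46) = 24.46
  E: 338.7 (inert)
Total out = 125.1 + 116.9 + 24.46 + 24.46 + 338.7 = 629.6 mol.

630 mol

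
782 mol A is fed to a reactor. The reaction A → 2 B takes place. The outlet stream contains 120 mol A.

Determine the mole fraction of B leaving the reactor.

For A: n = n₀ − 1ξ → 120 = 782 − 1ξ, giving ξ = 662 mol.
Outlet amounts (n = n₀ + ν ξ):
  A: 782 − 1(662) = 120
  B: 0 + 2(662) = 1324
Total out = 1444 mol; y_B = 1324 / 1444 = 0.9169.

0.917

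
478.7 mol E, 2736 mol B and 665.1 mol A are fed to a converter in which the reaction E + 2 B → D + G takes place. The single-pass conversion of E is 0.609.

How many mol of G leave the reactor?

292 mol

E reacted = 0.609 × 478.7 = 291.5 mol; ν_E = −1, so ξ = 291.5/1 = 291.5 mol.
Outlet amounts (n = n₀ + ν ξ):
  E: 478.7 − 1(291.5) = 187.2
  B: 2736 − 2(291.5) = 2153
  D: 0 + 1(291.5) = 291.5
  G: 0 + 1(291.5) = 291.5
  A: 665.1 (inert)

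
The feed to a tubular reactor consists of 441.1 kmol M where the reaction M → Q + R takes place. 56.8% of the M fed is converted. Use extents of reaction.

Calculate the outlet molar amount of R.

251 kmol

M reacted = 0.568 × 441.1 = 250.5 kmol; ν_M = −1, so ξ = 250.5/1 = 250.5 kmol.
Outlet amounts (n = n₀ + ν ξ):
  M: 441.1 − 1(250.5) = 190.6
  Q: 0 + 1(250.5) = 250.5
  R: 0 + 1(250.5) = 250.5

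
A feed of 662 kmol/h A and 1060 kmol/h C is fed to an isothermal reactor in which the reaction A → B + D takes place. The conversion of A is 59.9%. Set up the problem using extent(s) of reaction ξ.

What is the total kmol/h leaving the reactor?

2120 kmol/h

A reacted = 0.599 × 662 = 396.5 kmol/h; ν_A = −1, so ξ = 396.5/1 = 396.5 kmol/h.
Outlet amounts (n = n₀ + ν ξ):
  A: 662 − 1(396.5) = 265.5
  B: 0 + 1(396.5) = 396.5
  D: 0 + 1(396.5) = 396.5
  C: 1060 (inert)
Total out = 265.5 + 396.5 + 396.5 + 1060 = 2119 kmol/h.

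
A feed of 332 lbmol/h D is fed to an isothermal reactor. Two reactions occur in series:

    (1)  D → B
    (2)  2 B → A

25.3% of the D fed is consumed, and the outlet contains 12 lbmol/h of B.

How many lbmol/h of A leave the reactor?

36 lbmol/h

Conversion of D: D consumed = 1ξ₁ = 0.253 × 332 → ξ₁ = 84 lbmol/h.
B balance: n_B = 0 + 1ξ₁ − 2ξ₂ = 12 → ξ₂ = (1·84 − 12)/2 = 36 lbmol/h.
Outlet amounts (n = n₀ + Σ ν·ξ):
  D: 332 − 1(84) = 248
  B: 0 + 1(84) − 2(36) = 12
  A: 0 + 1(36) = 36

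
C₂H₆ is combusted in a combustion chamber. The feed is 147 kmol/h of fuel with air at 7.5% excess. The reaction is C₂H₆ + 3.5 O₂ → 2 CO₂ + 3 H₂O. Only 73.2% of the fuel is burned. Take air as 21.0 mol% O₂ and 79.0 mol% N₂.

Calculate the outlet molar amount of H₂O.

Stoichiometric O₂ = 3.5 × 147 = 514.5 kmol/h; O₂ fed = 514.5 × 1.075 = 553.1 kmol/h.
N₂ fed = 553.1 × 79/21 = 2081 kmol/h.
Fuel reacted = 0.732 × 147 → ξ = 107.6 kmol/h.
Outlet (n = n₀ + ν ξ):
  C₂H₆: 147 − 1(107.6) = 39.4
  O₂: 553.1 − 3.5(107.6) = 176.5
  N₂: 2081 (inert)
  CO₂: 0 + 2(107.6) = 215.2
  H₂O: 0 + 3(107.6) = 322.8

323 kmol/h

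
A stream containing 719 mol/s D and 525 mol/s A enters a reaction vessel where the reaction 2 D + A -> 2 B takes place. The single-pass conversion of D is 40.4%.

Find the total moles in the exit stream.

D reacted = 0.404 × 719 = 290.5 mol/s; ν_D = −2, so ξ = 290.5/2 = 145.2 mol/s.
Outlet amounts (n = n₀ + ν ξ):
  D: 719 − 2(145.2) = 428.5
  A: 525 − 1(145.2) = 379.8
  B: 0 + 2(145.2) = 290.5
Total out = 428.5 + 379.8 + 290.5 = 1099 mol/s.

1100 mol/s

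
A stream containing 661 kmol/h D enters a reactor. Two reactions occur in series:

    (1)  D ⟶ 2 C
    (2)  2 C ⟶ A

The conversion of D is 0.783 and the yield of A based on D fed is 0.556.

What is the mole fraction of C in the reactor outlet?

0.37

Conversion of D: D consumed = 1ξ₁ = 0.783 × 661 → ξ₁ = 517.6 kmol/h.
Yield of A: 1ξ₂ / 661 = 0.556 → ξ₂ = 367.5 kmol/h.
Outlet amounts (n = n₀ + Σ ν·ξ):
  D: 661 − 1(517.6) = 143.4
  C: 0 + 2(517.6) − 2(367.5) = 300.1
  A: 0 + 1(367.5) = 367.5
Total out = 811 kmol/h; y_C = 300.1 / 811 = 0.37.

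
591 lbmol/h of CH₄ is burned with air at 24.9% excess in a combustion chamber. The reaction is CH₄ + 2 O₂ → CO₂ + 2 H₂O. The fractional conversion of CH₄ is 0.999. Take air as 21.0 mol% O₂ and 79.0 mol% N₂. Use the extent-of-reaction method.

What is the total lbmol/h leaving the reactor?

7620 lbmol/h

Stoichiometric O₂ = 2 × 591 = 1182 lbmol/h; O₂ fed = 1182 × 1.249 = 1476 lbmol/h.
N₂ fed = 1476 × 79/21 = 5554 lbmol/h.
Fuel reacted = 0.999 × 591 → ξ = 590.4 lbmol/h.
Outlet (n = n₀ + ν ξ):
  CH₄: 591 − 1(590.4) = 0.591
  O₂: 1476 − 2(590.4) = 295.5
  N₂: 5554 (inert)
  CO₂: 0 + 1(590.4) = 590.4
  H₂O: 0 + 2(590.4) = 1181
Total out = 0.591 + 295.5 + 5554 + 590.4 + 1181 = 7621 lbmol/h.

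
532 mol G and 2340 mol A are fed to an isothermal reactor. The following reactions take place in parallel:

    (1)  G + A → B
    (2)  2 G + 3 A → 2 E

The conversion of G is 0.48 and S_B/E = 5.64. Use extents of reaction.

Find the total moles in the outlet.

Conversion of G: G consumed = 0.48 × 532 = 255.4 mol = 1ξ₁ + 2ξ₂.
Selectivity: 1ξ₁ / (2ξ₂) = 5.64 → ξ₁ = 11.28 ξ₂.
Substitute: (1·11.28 + 2) ξ₂ = 255.4 → ξ₂ = 19.23 mol, ξ₁ = 216.9 mol.
Outlet amounts (n = n₀ + Σ ν·ξ):
  G: 532 − 1(216.9) − 2(19.23) = 276.6
  A: 2340 − 1(216.9) − 3(19.23) = 2065
  B: 0 + 1(216.9) = 216.9
  E: 0 + 2(19.23) = 38.46
Total out = 276.6 + 2065 + 216.9 + 38.46 = 2597 mol.

2600 mol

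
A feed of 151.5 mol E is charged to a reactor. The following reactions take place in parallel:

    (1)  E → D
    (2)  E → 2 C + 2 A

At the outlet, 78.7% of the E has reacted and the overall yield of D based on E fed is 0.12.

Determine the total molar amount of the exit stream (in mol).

455 mol

Yield of D: 1ξ₁ / 151.5 = 0.12 → ξ₁ = 18.18 mol.
Conversion of E: 1ξ₁ + 1ξ₂ = 0.787 × 151.5 = 119.2 → ξ₂ = 101.1 mol.
Outlet amounts (n = n₀ + Σ ν·ξ):
  E: 151.5 − 1(18.18) − 1(101.1) = 32.27
  D: 0 + 1(18.18) = 18.18
  C: 0 + 2(101.1) = 202.1
  A: 0 + 2(101.1) = 202.1
Total out = 32.27 + 18.18 + 202.1 + 202.1 = 454.7 mol.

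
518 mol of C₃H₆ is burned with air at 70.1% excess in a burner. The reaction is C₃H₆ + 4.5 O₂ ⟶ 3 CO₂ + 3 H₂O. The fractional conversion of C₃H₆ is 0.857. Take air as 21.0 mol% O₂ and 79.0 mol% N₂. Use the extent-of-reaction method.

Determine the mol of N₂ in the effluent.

14900 mol

Stoichiometric O₂ = 4.5 × 518 = 2331 mol; O₂ fed = 2331 × 1.701 = 3965 mol.
N₂ fed = 3965 × 79/21 = 14920 mol.
Fuel reacted = 0.857 × 518 → ξ = 443.9 mol.
Outlet (n = n₀ + ν ξ):
  C₃H₆: 518 − 1(443.9) = 74.07
  O₂: 3965 − 4.5(443.9) = 1967
  N₂: 14920 (inert)
  CO₂: 0 + 3(443.9) = 1332
  H₂O: 0 + 3(443.9) = 1332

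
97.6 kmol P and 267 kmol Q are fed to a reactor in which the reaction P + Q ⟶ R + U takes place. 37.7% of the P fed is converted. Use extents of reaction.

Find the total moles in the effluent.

365 kmol

P reacted = 0.377 × 97.6 = 36.8 kmol; ν_P = −1, so ξ = 36.8/1 = 36.8 kmol.
Outlet amounts (n = n₀ + ν ξ):
  P: 97.6 − 1(36.8) = 60.8
  Q: 267 − 1(36.8) = 230.2
  R: 0 + 1(36.8) = 36.8
  U: 0 + 1(36.8) = 36.8
Total out = 60.8 + 230.2 + 36.8 + 36.8 = 364.6 kmol.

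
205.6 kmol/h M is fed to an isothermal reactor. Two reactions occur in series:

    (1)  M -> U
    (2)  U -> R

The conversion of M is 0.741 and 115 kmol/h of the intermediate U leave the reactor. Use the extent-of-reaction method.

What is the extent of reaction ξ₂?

ξ₂ = 37.3 kmol/h

Conversion of M: M consumed = 1ξ₁ = 0.741 × 205.6 → ξ₁ = 152.3 kmol/h.
U balance: n_U = 0 + 1ξ₁ − 1ξ₂ = 115 → ξ₂ = (1·152.3 − 115)/1 = 37.35 kmol/h.
Outlet amounts (n = n₀ + Σ ν·ξ):
  M: 205.6 − 1(152.3) = 53.25
  U: 0 + 1(152.3) − 1(37.35) = 115
  R: 0 + 1(37.35) = 37.35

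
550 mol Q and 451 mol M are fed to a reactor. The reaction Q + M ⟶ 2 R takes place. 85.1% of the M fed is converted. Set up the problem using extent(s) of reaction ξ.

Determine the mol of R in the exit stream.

M reacted = 0.851 × 451 = 383.8 mol; ν_M = −1, so ξ = 383.8/1 = 383.8 mol.
Outlet amounts (n = n₀ + ν ξ):
  Q: 550 − 1(383.8) = 166.2
  M: 451 − 1(383.8) = 67.2
  R: 0 + 2(383.8) = 767.6

768 mol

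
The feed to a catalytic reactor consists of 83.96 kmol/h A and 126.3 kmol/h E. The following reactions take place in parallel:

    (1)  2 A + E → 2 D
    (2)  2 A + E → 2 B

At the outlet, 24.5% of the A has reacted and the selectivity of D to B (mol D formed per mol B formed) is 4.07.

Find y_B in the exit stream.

Conversion of A: A consumed = 0.245 × 83.96 = 20.57 kmol/h = 2ξ₁ + 2ξ₂.
Selectivity: 2ξ₁ / (2ξ₂) = 4.07 → ξ₁ = 4.07 ξ₂.
Substitute: (2·4.07 + 2) ξ₂ = 20.57 → ξ₂ = 2.029 kmol/h, ξ₁ = 8.256 kmol/h.
Outlet amounts (n = n₀ + Σ ν·ξ):
  A: 83.96 − 2(8.256) − 2(2.029) = 63.39
  E: 126.3 − 1(8.256) − 1(2.029) = 116
  D: 0 + 2(8.256) = 16.51
  B: 0 + 2(2.029) = 4.057
Total out = 200 kmol/h; y_B = 4.057 / 200 = 0.02029.

0.0203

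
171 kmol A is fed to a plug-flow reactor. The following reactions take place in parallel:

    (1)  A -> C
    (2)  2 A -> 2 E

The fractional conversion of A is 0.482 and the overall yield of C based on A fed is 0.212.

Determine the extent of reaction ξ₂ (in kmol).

ξ₂ = 23.1 kmol

Yield of C: 1ξ₁ / 171 = 0.212 → ξ₁ = 36.25 kmol.
Conversion of A: 1ξ₁ + 2ξ₂ = 0.482 × 171 = 82.42 → ξ₂ = 23.08 kmol.
Outlet amounts (n = n₀ + Σ ν·ξ):
  A: 171 − 1(36.25) − 2(23.08) = 88.58
  C: 0 + 1(36.25) = 36.25
  E: 0 + 2(23.08) = 46.17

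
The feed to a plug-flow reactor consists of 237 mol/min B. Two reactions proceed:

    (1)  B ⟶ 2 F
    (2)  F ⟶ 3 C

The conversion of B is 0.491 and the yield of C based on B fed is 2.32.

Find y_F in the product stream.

0.0687

Conversion of B: B consumed = 1ξ₁ = 0.491 × 237 → ξ₁ = 116.4 mol/min.
Yield of C: 3ξ₂ / 237 = 2.32 → ξ₂ = 183.3 mol/min.
Outlet amounts (n = n₀ + Σ ν·ξ):
  B: 237 − 1(116.4) = 120.6
  F: 0 + 2(116.4) − 1(183.3) = 49.45
  C: 0 + 3(183.3) = 549.8
Total out = 719.9 mol/min; y_F = 49.45 / 719.9 = 0.06869.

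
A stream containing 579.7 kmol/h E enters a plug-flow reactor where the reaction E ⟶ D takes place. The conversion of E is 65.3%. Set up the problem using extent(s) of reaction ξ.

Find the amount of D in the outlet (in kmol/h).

379 kmol/h

E reacted = 0.653 × 579.7 = 378.5 kmol/h; ν_E = −1, so ξ = 378.5/1 = 378.5 kmol/h.
Outlet amounts (n = n₀ + ν ξ):
  E: 579.7 − 1(378.5) = 201.2
  D: 0 + 1(378.5) = 378.5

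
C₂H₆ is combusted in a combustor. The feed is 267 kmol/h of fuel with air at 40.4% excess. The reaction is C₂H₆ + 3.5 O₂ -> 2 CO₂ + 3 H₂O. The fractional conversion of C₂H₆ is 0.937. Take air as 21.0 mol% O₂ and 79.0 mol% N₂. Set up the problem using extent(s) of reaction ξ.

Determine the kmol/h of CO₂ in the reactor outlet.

500 kmol/h

Stoichiometric O₂ = 3.5 × 267 = 934.5 kmol/h; O₂ fed = 934.5 × 1.404 = 1312 kmol/h.
N₂ fed = 1312 × 79/21 = 4936 kmol/h.
Fuel reacted = 0.937 × 267 → ξ = 250.2 kmol/h.
Outlet (n = n₀ + ν ξ):
  C₂H₆: 267 − 1(250.2) = 16.82
  O₂: 1312 − 3.5(250.2) = 436.4
  N₂: 4936 (inert)
  CO₂: 0 + 2(250.2) = 500.4
  H₂O: 0 + 3(250.2) = 750.5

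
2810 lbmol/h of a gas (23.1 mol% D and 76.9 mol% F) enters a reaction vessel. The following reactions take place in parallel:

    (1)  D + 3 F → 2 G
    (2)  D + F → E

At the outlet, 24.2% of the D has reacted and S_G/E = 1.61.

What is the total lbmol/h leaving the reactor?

2580 lbmol/h

Conversion of D: D consumed = 0.242 × 649.1 = 157.1 lbmol/h = 1ξ₁ + 1ξ₂.
Selectivity: 2ξ₁ / (1ξ₂) = 1.61 → ξ₁ = 0.805 ξ₂.
Substitute: (1·0.805 + 1) ξ₂ = 157.1 → ξ₂ = 87.03 lbmol/h, ξ₁ = 70.06 lbmol/h.
Outlet amounts (n = n₀ + Σ ν·ξ):
  D: 649.1 − 1(70.06) − 1(87.03) = 492
  F: 2161 − 3(70.06) − 1(87.03) = 1864
  G: 0 + 2(70.06) = 140.1
  E: 0 + 1(87.03) = 87.03
Total out = 492 + 1864 + 140.1 + 87.03 = 2583 lbmol/h.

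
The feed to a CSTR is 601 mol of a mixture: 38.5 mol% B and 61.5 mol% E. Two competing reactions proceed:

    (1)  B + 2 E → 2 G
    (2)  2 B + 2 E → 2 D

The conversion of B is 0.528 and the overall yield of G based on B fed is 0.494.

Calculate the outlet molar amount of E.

Yield of G: 2ξ₁ / 231.4 = 0.494 → ξ₁ = 57.15 mol.
Conversion of B: 1ξ₁ + 2ξ₂ = 0.528 × 231.4 = 122.2 → ξ₂ = 32.51 mol.
Outlet amounts (n = n₀ + Σ ν·ξ):
  B: 231.4 − 1(57.15) − 2(32.51) = 109.2
  E: 369.6 − 2(57.15) − 2(32.51) = 190.3
  G: 0 + 2(57.15) = 114.3
  D: 0 + 2(32.51) = 65.02

190 mol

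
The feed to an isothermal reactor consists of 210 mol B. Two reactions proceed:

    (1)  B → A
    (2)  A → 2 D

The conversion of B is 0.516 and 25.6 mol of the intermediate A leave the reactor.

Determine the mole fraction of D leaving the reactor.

0.565

Conversion of B: B consumed = 1ξ₁ = 0.516 × 210 → ξ₁ = 108.4 mol.
A balance: n_A = 0 + 1ξ₁ − 1ξ₂ = 25.6 → ξ₂ = (1·108.4 − 25.6)/1 = 82.76 mol.
Outlet amounts (n = n₀ + Σ ν·ξ):
  B: 210 − 1(108.4) = 101.6
  A: 0 + 1(108.4) − 1(82.76) = 25.6
  D: 0 + 2(82.76) = 165.5
Total out = 292.8 mol; y_D = 165.5 / 292.8 = 0.5654.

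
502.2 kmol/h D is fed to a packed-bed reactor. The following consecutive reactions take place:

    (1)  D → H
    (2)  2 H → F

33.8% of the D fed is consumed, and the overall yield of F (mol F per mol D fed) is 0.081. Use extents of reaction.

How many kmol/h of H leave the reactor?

Conversion of D: D consumed = 1ξ₁ = 0.338 × 502.2 → ξ₁ = 169.7 kmol/h.
Yield of F: 1ξ₂ / 502.2 = 0.081 → ξ₂ = 40.68 kmol/h.
Outlet amounts (n = n₀ + Σ ν·ξ):
  D: 502.2 − 1(169.7) = 332.5
  H: 0 + 1(169.7) − 2(40.68) = 88.39
  F: 0 + 1(40.68) = 40.68

88.4 kmol/h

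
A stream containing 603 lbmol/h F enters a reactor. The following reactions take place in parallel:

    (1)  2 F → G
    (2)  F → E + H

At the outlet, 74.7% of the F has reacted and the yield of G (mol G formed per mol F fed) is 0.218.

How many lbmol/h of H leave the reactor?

Yield of G: 1ξ₁ / 603 = 0.218 → ξ₁ = 131.5 lbmol/h.
Conversion of F: 2ξ₁ + 1ξ₂ = 0.747 × 603 = 450.4 → ξ₂ = 187.5 lbmol/h.
Outlet amounts (n = n₀ + Σ ν·ξ):
  F: 603 − 2(131.5) − 1(187.5) = 152.6
  G: 0 + 1(131.5) = 131.5
  E: 0 + 1(187.5) = 187.5
  H: 0 + 1(187.5) = 187.5

188 lbmol/h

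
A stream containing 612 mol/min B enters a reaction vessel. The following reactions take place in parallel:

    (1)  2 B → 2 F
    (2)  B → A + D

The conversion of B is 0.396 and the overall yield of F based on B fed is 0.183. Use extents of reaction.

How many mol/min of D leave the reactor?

130 mol/min

Yield of F: 2ξ₁ / 612 = 0.183 → ξ₁ = 56 mol/min.
Conversion of B: 2ξ₁ + 1ξ₂ = 0.396 × 612 = 242.4 → ξ₂ = 130.4 mol/min.
Outlet amounts (n = n₀ + Σ ν·ξ):
  B: 612 − 2(56) − 1(130.4) = 369.6
  F: 0 + 2(56) = 112
  A: 0 + 1(130.4) = 130.4
  D: 0 + 1(130.4) = 130.4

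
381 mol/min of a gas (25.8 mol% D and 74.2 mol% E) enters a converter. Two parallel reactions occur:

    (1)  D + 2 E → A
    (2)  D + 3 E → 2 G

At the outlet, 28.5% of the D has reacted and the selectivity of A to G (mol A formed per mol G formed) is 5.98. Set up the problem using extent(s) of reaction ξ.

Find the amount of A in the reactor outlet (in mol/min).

25.9 mol/min

Conversion of D: D consumed = 0.285 × 98.3 = 28.01 mol/min = 1ξ₁ + 1ξ₂.
Selectivity: 1ξ₁ / (2ξ₂) = 5.98 → ξ₁ = 11.96 ξ₂.
Substitute: (1·11.96 + 1) ξ₂ = 28.01 → ξ₂ = 2.162 mol/min, ξ₁ = 25.85 mol/min.
Outlet amounts (n = n₀ + Σ ν·ξ):
  D: 98.3 − 1(25.85) − 1(2.162) = 70.28
  E: 282.7 − 2(25.85) − 3(2.162) = 224.5
  A: 0 + 1(25.85) = 25.85
  G: 0 + 2(2.162) = 4.323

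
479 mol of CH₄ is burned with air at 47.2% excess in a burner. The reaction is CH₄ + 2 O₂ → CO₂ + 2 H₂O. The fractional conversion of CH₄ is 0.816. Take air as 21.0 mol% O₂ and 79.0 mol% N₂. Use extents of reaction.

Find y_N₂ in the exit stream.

0.737

Stoichiometric O₂ = 2 × 479 = 958 mol; O₂ fed = 958 × 1.472 = 1410 mol.
N₂ fed = 1410 × 79/21 = 5305 mol.
Fuel reacted = 0.816 × 479 → ξ = 390.9 mol.
Outlet (n = n₀ + ν ξ):
  CH₄: 479 − 1(390.9) = 88.14
  O₂: 1410 − 2(390.9) = 628.4
  N₂: 5305 (inert)
  CO₂: 0 + 1(390.9) = 390.9
  H₂O: 0 + 2(390.9) = 781.7
Total out = 7194 mol; y_N₂ = 5305 / 7194 = 0.7374.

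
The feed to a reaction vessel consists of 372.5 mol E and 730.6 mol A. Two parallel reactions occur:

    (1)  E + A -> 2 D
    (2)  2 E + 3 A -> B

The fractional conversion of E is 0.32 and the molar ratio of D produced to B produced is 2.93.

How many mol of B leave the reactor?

Conversion of E: E consumed = 0.32 × 372.5 = 119.2 mol = 1ξ₁ + 2ξ₂.
Selectivity: 2ξ₁ / (1ξ₂) = 2.93 → ξ₁ = 1.465 ξ₂.
Substitute: (1·1.465 + 2) ξ₂ = 119.2 → ξ₂ = 34.4 mol, ξ₁ = 50.4 mol.
Outlet amounts (n = n₀ + Σ ν·ξ):
  E: 372.5 − 1(50.4) − 2(34.4) = 253.3
  A: 730.6 − 1(50.4) − 3(34.4) = 577
  D: 0 + 2(50.4) = 100.8
  B: 0 + 1(34.4) = 34.4

34.4 mol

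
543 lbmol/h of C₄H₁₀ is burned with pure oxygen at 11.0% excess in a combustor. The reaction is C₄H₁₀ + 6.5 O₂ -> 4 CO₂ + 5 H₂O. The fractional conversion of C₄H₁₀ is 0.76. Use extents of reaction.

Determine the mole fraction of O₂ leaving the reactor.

Stoichiometric O₂ = 6.5 × 543 = 3530 lbmol/h; O₂ fed = 3530 × 1.110 = 3918 lbmol/h.
Fuel reacted = 0.76 × 543 → ξ = 412.7 lbmol/h.
Outlet (n = n₀ + ν ξ):
  C₄H₁₀: 543 − 1(412.7) = 130.3
  O₂: 3918 − 6.5(412.7) = 1235
  CO₂: 0 + 4(412.7) = 1651
  H₂O: 0 + 5(412.7) = 2063
Total out = 5080 lbmol/h; y_O₂ = 1235 / 5080 = 0.2432.

0.243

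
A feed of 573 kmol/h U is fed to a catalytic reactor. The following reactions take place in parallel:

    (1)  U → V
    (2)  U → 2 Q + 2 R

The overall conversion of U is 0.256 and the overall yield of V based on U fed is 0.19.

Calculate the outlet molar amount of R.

Yield of V: 1ξ₁ / 573 = 0.19 → ξ₁ = 108.9 kmol/h.
Conversion of U: 1ξ₁ + 1ξ₂ = 0.256 × 573 = 146.7 → ξ₂ = 37.82 kmol/h.
Outlet amounts (n = n₀ + Σ ν·ξ):
  U: 573 − 1(108.9) − 1(37.82) = 426.3
  V: 0 + 1(108.9) = 108.9
  Q: 0 + 2(37.82) = 75.64
  R: 0 + 2(37.82) = 75.64

75.6 kmol/h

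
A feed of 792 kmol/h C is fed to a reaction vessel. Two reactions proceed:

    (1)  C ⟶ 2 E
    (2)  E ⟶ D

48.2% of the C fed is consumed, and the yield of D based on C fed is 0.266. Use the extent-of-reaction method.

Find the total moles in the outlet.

1170 kmol/h

Conversion of C: C consumed = 1ξ₁ = 0.482 × 792 → ξ₁ = 381.7 kmol/h.
Yield of D: 1ξ₂ / 792 = 0.266 → ξ₂ = 210.7 kmol/h.
Outlet amounts (n = n₀ + Σ ν·ξ):
  C: 792 − 1(381.7) = 410.3
  E: 0 + 2(381.7) − 1(210.7) = 552.8
  D: 0 + 1(210.7) = 210.7
Total out = 410.3 + 552.8 + 210.7 = 1174 kmol/h.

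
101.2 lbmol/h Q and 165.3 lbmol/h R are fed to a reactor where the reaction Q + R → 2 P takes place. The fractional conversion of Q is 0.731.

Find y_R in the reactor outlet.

Q reacted = 0.731 × 101.2 = 73.98 lbmol/h; ν_Q = −1, so ξ = 73.98/1 = 73.98 lbmol/h.
Outlet amounts (n = n₀ + ν ξ):
  Q: 101.2 − 1(73.98) = 27.22
  R: 165.3 − 1(73.98) = 91.32
  P: 0 + 2(73.98) = 148
Total out = 266.5 lbmol/h; y_R = 91.32 / 266.5 = 0.3427.

0.343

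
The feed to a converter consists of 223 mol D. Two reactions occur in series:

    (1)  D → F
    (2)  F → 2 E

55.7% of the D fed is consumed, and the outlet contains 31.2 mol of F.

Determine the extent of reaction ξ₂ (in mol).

Conversion of D: D consumed = 1ξ₁ = 0.557 × 223 → ξ₁ = 124.2 mol.
F balance: n_F = 0 + 1ξ₁ − 1ξ₂ = 31.2 → ξ₂ = (1·124.2 − 31.2)/1 = 93.01 mol.
Outlet amounts (n = n₀ + Σ ν·ξ):
  D: 223 − 1(124.2) = 98.79
  F: 0 + 1(124.2) − 1(93.01) = 31.2
  E: 0 + 2(93.01) = 186

ξ₂ = 93 mol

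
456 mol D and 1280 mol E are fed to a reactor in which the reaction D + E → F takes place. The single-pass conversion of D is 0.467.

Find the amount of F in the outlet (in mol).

D reacted = 0.467 × 456 = 213 mol; ν_D = −1, so ξ = 213/1 = 213 mol.
Outlet amounts (n = n₀ + ν ξ):
  D: 456 − 1(213) = 243
  E: 1280 − 1(213) = 1067
  F: 0 + 1(213) = 213

213 mol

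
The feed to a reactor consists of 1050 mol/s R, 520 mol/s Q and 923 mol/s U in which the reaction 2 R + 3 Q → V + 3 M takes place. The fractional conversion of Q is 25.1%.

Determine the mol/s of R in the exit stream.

963 mol/s

Q reacted = 0.251 × 520 = 130.5 mol/s; ν_Q = −3, so ξ = 130.5/3 = 43.51 mol/s.
Outlet amounts (n = n₀ + ν ξ):
  R: 1050 − 2(43.51) = 963
  Q: 520 − 3(43.51) = 389.5
  V: 0 + 1(43.51) = 43.51
  M: 0 + 3(43.51) = 130.5
  U: 923 (inert)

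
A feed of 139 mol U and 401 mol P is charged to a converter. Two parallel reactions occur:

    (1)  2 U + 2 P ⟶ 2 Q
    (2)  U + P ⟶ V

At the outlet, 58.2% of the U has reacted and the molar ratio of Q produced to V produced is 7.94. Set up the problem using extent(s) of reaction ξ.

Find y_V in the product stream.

0.0197

Conversion of U: U consumed = 0.582 × 139 = 80.9 mol = 2ξ₁ + 1ξ₂.
Selectivity: 2ξ₁ / (1ξ₂) = 7.94 → ξ₁ = 3.97 ξ₂.
Substitute: (2·3.97 + 1) ξ₂ = 80.9 → ξ₂ = 9.049 mol, ξ₁ = 35.92 mol.
Outlet amounts (n = n₀ + Σ ν·ξ):
  U: 139 − 2(35.92) − 1(9.049) = 58.1
  P: 401 − 2(35.92) − 1(9.049) = 320.1
  Q: 0 + 2(35.92) = 71.85
  V: 0 + 1(9.049) = 9.049
Total out = 459.1 mol; y_V = 9.049 / 459.1 = 0.01971.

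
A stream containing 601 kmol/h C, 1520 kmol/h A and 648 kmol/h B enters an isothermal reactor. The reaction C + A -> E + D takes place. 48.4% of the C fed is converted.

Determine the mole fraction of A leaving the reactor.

C reacted = 0.484 × 601 = 290.9 kmol/h; ν_C = −1, so ξ = 290.9/1 = 290.9 kmol/h.
Outlet amounts (n = n₀ + ν ξ):
  C: 601 − 1(290.9) = 310.1
  A: 1520 − 1(290.9) = 1229
  E: 0 + 1(290.9) = 290.9
  D: 0 + 1(290.9) = 290.9
  B: 648 (inert)
Total out = 2769 kmol/h; y_A = 1229 / 2769 = 0.4439.

0.444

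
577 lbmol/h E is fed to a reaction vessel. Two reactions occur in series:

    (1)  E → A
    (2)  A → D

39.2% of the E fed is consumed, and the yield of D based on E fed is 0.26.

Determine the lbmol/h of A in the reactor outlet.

76.2 lbmol/h

Conversion of E: E consumed = 1ξ₁ = 0.392 × 577 → ξ₁ = 226.2 lbmol/h.
Yield of D: 1ξ₂ / 577 = 0.26 → ξ₂ = 150 lbmol/h.
Outlet amounts (n = n₀ + Σ ν·ξ):
  E: 577 − 1(226.2) = 350.8
  A: 0 + 1(226.2) − 1(150) = 76.16
  D: 0 + 1(150) = 150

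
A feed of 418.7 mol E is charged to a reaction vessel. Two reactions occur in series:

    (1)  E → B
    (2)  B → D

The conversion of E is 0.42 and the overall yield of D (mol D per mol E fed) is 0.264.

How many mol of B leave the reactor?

Conversion of E: E consumed = 1ξ₁ = 0.42 × 418.7 → ξ₁ = 175.9 mol.
Yield of D: 1ξ₂ / 418.7 = 0.264 → ξ₂ = 110.5 mol.
Outlet amounts (n = n₀ + Σ ν·ξ):
  E: 418.7 − 1(175.9) = 242.8
  B: 0 + 1(175.9) − 1(110.5) = 65.32
  D: 0 + 1(110.5) = 110.5

65.3 mol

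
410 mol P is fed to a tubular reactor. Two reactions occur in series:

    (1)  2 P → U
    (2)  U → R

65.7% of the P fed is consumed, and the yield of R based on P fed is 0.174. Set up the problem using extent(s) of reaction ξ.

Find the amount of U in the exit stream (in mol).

63.3 mol

Conversion of P: P consumed = 2ξ₁ = 0.657 × 410 → ξ₁ = 134.7 mol.
Yield of R: 1ξ₂ / 410 = 0.174 → ξ₂ = 71.34 mol.
Outlet amounts (n = n₀ + Σ ν·ξ):
  P: 410 − 2(134.7) = 140.6
  U: 0 + 1(134.7) − 1(71.34) = 63.35
  R: 0 + 1(71.34) = 71.34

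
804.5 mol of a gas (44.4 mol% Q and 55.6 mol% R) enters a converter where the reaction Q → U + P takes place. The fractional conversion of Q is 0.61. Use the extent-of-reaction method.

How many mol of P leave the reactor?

218 mol

Q reacted = 0.61 × 357.2 = 217.9 mol; ν_Q = −1, so ξ = 217.9/1 = 217.9 mol.
Outlet amounts (n = n₀ + ν ξ):
  Q: 357.2 − 1(217.9) = 139.3
  U: 0 + 1(217.9) = 217.9
  P: 0 + 1(217.9) = 217.9
  R: 447.3 (inert)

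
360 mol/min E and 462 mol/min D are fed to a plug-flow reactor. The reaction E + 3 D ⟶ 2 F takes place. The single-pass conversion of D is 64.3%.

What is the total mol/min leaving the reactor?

D reacted = 0.643 × 462 = 297.1 mol/min; ν_D = −3, so ξ = 297.1/3 = 99.02 mol/min.
Outlet amounts (n = n₀ + ν ξ):
  E: 360 − 1(99.02) = 261
  D: 462 − 3(99.02) = 164.9
  F: 0 + 2(99.02) = 198
Total out = 261 + 164.9 + 198 = 624 mol/min.

624 mol/min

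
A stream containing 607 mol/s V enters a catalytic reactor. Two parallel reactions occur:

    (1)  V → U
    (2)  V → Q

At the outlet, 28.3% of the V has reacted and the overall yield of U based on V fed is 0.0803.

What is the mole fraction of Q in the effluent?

Yield of U: 1ξ₁ / 607 = 0.0803 → ξ₁ = 48.74 mol/s.
Conversion of V: 1ξ₁ + 1ξ₂ = 0.283 × 607 = 171.8 → ξ₂ = 123 mol/s.
Outlet amounts (n = n₀ + Σ ν·ξ):
  V: 607 − 1(48.74) − 1(123) = 435.2
  U: 0 + 1(48.74) = 48.74
  Q: 0 + 1(123) = 123
Total out = 607 mol/s; y_Q = 123 / 607 = 0.2027.

0.203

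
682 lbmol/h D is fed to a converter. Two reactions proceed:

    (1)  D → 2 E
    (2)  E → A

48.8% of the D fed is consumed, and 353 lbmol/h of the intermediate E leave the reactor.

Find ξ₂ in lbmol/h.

Conversion of D: D consumed = 1ξ₁ = 0.488 × 682 → ξ₁ = 332.8 lbmol/h.
E balance: n_E = 0 + 2ξ₁ − 1ξ₂ = 353 → ξ₂ = (2·332.8 − 353)/1 = 312.6 lbmol/h.
Outlet amounts (n = n₀ + Σ ν·ξ):
  D: 682 − 1(332.8) = 349.2
  E: 0 + 2(332.8) − 1(312.6) = 353
  A: 0 + 1(312.6) = 312.6

ξ₂ = 313 lbmol/h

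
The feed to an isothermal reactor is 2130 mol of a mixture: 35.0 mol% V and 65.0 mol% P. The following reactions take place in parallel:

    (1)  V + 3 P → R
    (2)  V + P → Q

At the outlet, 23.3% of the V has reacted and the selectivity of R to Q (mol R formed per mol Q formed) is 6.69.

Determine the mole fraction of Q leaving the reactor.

0.0137

Conversion of V: V consumed = 0.233 × 745.5 = 173.7 mol = 1ξ₁ + 1ξ₂.
Selectivity: 1ξ₁ / (1ξ₂) = 6.69 → ξ₁ = 6.69 ξ₂.
Substitute: (1·6.69 + 1) ξ₂ = 173.7 → ξ₂ = 22.59 mol, ξ₁ = 151.1 mol.
Outlet amounts (n = n₀ + Σ ν·ξ):
  V: 745.5 − 1(151.1) − 1(22.59) = 571.8
  P: 1384 − 3(151.1) − 1(22.59) = 908.6
  R: 0 + 1(151.1) = 151.1
  Q: 0 + 1(22.59) = 22.59
Total out = 1654 mol; y_Q = 22.59 / 1654 = 0.01366.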